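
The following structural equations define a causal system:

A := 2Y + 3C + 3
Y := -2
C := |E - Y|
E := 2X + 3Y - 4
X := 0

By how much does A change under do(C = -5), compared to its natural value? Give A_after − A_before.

-39

Intervening sets C = -5 and removes its equation (C := |E - Y|).
A = 2Y + 3C + 3  [with Y=-2, C=-5]  = -16
Without intervention: E = 2X + 3Y - 4  [with X=0, Y=-2]  = -10; C = |E - Y|  [with E=-10, Y=-2]  = 8; A = 2Y + 3C + 3  [with Y=-2, C=8]  = 23.
Change = -16 − 23 = -39.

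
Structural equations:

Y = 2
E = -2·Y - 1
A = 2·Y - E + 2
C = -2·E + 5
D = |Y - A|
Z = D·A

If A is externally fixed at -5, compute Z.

-35

The intervention breaks the incoming arrows to A: A = 2·Y - E + 2 no longer applies, and A = -5.
D = |Y - A|  [with Y=2, A=-5]  = 7
Z = D·A  [with D=7, A=-5]  = -35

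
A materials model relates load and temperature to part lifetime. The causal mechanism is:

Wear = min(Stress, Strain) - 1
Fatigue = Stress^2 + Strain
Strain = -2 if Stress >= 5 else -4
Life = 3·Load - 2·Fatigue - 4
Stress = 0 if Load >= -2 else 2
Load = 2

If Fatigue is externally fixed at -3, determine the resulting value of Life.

The intervention breaks the incoming arrows to Fatigue: Fatigue = Stress^2 + Strain no longer applies, and Fatigue = -3.
Life = 3·Load - 2·Fatigue - 4  [with Load=2, Fatigue=-3]  = 8

8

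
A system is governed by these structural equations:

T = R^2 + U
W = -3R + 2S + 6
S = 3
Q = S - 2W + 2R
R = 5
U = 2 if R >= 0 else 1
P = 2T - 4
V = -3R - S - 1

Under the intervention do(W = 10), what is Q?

-7

do(W=10) replaces the equation W = -3R + 2S + 6 with the constant W = 10.
Q = S - 2W + 2R  [with S=3, W=10, R=5]  = -7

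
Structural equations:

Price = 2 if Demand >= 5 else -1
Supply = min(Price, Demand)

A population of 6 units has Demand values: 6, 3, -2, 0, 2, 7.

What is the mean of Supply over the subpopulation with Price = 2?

2

Conditioning on Price=2 selects the 2 unit(s) with Demand ∈ {6, 7}. Their Supply values: 2, 2. Mean = 2.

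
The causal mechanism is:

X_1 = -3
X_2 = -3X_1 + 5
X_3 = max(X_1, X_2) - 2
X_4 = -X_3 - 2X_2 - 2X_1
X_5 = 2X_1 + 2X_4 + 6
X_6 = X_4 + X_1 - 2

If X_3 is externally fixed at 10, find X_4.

The intervention breaks the incoming arrows to X_3: X_3 = max(X_1, X_2) - 2 no longer applies, and X_3 = 10.
X_2 = -3X_1 + 5  [with X_1=-3]  = 14
X_4 = -X_3 - 2X_2 - 2X_1  [with X_3=10, X_2=14, X_1=-3]  = -32

-32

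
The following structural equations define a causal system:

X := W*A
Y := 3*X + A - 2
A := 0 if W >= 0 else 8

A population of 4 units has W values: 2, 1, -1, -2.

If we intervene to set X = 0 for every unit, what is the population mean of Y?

do(X=0) breaks X's dependence on W. With X=0 fixed, Y across the units is -2, -2, 6, 6, mean 2.

2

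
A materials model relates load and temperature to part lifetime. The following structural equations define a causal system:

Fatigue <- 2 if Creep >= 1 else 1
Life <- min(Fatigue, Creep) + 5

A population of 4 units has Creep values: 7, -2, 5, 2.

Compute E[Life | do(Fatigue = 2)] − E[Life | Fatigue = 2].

-1

The intervention sets Fatigue=2 in all 4 units regardless of Creep. Recomputing Life per unit gives 7, 3, 7, 7; average 6.
E[Life|Fatigue=2] averages over only the 3 units with Fatigue=2 (Creep = 7, 5, 2): Life = 7, 7, 7, mean 7.
Difference = 6 − 7 = -1.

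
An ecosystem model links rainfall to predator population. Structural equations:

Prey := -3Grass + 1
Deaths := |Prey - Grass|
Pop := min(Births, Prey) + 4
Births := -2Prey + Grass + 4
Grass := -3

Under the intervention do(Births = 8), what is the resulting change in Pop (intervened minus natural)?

do(Births=8) replaces the equation Births := -2Prey + Grass + 4 with the constant Births = 8.
Prey = -3Grass + 1  [with Grass=-3]  = 10
Pop = min(Births, Prey) + 4  [with Births=8, Prey=10]  = 12
Without intervention: Prey = -3Grass + 1  [with Grass=-3]  = 10; Births = -2Prey + Grass + 4  [with Prey=10, Grass=-3]  = -19; Pop = min(Births, Prey) + 4  [with Births=-19, Prey=10]  = -15.
Change = 12 − (-15) = 27.

27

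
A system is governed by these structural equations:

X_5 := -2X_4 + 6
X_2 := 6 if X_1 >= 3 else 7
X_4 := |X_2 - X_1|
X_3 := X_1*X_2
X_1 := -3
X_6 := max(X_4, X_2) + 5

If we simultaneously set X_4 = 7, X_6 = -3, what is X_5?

-8

Setting X_4 = 7, X_6 = -3 by intervention discards those variables' equations.
X_5 = -2X_4 + 6  [with X_4=7]  = -8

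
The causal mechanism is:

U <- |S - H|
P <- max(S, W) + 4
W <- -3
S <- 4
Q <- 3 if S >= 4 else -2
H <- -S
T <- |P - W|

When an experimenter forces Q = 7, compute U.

Under do(Q=7), the mechanism Q <- 3 if S >= 4 else -2 is discarded; Q is fixed at 7.
Since U is not a descendant of the intervened variable, it is unaffected.
H = -S  [with S=4]  = -4
U = |S - H|  [with S=4, H=-4]  = 8

8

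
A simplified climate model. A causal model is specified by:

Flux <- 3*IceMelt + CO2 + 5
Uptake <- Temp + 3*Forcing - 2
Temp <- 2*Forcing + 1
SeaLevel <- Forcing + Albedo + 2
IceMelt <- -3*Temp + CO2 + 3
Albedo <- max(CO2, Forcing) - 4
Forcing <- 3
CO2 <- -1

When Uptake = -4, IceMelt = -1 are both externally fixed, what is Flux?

1

Under do(Uptake = -4, IceMelt = -1), each intervened variable's structural equation is replaced by its fixed value.
Flux = 3*IceMelt + CO2 + 5  [with IceMelt=-1, CO2=-1]  = 1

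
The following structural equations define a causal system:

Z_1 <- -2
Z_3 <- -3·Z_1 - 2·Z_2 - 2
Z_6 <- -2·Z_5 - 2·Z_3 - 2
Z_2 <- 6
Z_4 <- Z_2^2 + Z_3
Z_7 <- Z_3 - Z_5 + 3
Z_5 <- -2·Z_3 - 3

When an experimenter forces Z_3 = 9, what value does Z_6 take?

22

The intervention breaks the incoming arrows to Z_3: Z_3 <- -3·Z_1 - 2·Z_2 - 2 no longer applies, and Z_3 = 9.
Z_5 = -2·Z_3 - 3  [with Z_3=9]  = -21
Z_6 = -2·Z_5 - 2·Z_3 - 2  [with Z_5=-21, Z_3=9]  = 22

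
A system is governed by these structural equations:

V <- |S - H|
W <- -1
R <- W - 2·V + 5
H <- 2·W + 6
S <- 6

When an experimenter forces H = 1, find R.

-6

do(H=1) replaces the equation H <- 2·W + 6 with the constant H = 1.
V = |S - H|  [with S=6, H=1]  = 5
R = W - 2·V + 5  [with W=-1, V=5]  = -6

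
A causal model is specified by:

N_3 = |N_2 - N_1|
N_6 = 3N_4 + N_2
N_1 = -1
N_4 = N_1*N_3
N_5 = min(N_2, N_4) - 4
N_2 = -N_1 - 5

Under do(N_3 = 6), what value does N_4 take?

-6

The intervention breaks the incoming arrows to N_3: N_3 = |N_2 - N_1| no longer applies, and N_3 = 6.
N_4 = N_1*N_3  [with N_1=-1, N_3=6]  = -6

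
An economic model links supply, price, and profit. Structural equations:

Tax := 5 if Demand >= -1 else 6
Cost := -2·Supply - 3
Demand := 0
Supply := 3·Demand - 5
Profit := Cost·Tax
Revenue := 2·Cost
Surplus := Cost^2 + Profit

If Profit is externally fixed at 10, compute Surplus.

Intervening sets Profit = 10 and removes its equation (Profit := Cost·Tax).
Supply = 3·Demand - 5  [with Demand=0]  = -5
Cost = -2·Supply - 3  [with Supply=-5]  = 7
Surplus = Cost^2 + Profit  [with Cost=7, Profit=10]  = 59

59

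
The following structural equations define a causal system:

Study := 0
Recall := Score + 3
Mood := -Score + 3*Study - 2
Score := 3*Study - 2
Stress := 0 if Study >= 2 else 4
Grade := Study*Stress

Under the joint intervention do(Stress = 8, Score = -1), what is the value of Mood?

Setting Stress = 8, Score = -1 by intervention discards those variables' equations.
Mood = -Score + 3*Study - 2  [with Score=-1, Study=0]  = -1

-1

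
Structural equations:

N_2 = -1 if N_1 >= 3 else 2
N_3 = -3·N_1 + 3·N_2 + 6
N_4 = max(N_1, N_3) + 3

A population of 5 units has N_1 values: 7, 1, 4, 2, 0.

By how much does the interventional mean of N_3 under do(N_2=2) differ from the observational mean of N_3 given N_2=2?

Every unit gets N_2=2 under the intervention. N_3 values become -9, 9, 0, 6, 12; E[N_3|do(N_2=2)] = 3.6.
Conditioning on N_2=2 selects the 3 unit(s) with N_1 ∈ {1, 2, 0}. Their N_3 values: 9, 6, 12. Mean = 9.
Difference = 3.6 − 9 = -5.4.

-5.4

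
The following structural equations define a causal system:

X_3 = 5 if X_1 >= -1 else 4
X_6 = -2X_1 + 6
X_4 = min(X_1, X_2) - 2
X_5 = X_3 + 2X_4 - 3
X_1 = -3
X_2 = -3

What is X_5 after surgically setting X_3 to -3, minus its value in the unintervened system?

do(X_3=-3) replaces the equation X_3 = 5 if X_1 >= -1 else 4 with the constant X_3 = -3.
X_4 = min(X_1, X_2) - 2  [with X_1=-3, X_2=-3]  = -5
X_5 = X_3 + 2X_4 - 3  [with X_3=-3, X_4=-5]  = -16
Without intervention: X_3 = 5 if X_1 >= -1 else 4  [with X_1=-3]  = 4; X_4 = min(X_1, X_2) - 2  [with X_1=-3, X_2=-3]  = -5; X_5 = X_3 + 2X_4 - 3  [with X_3=4, X_4=-5]  = -9.
Change = -16 − (-9) = -7.

-7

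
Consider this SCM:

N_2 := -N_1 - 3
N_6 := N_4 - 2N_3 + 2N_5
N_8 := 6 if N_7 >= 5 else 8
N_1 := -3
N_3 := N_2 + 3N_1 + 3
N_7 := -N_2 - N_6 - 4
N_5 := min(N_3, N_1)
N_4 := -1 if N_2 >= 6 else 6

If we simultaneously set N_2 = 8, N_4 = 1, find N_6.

-9

The joint intervention fixes N_2 = 8, N_4 = 1, removing each variable's own equation.
N_3 = N_2 + 3N_1 + 3  [with N_2=8, N_1=-3]  = 2
N_5 = min(N_3, N_1)  [with N_3=2, N_1=-3]  = -3
N_6 = N_4 - 2N_3 + 2N_5  [with N_4=1, N_3=2, N_5=-3]  = -9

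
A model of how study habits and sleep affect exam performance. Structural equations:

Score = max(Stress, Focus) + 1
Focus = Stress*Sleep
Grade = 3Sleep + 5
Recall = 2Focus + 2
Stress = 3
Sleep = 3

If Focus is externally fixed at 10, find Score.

11

The intervention breaks the incoming arrows to Focus: Focus = Stress*Sleep no longer applies, and Focus = 10.
Score = max(Stress, Focus) + 1  [with Stress=3, Focus=10]  = 11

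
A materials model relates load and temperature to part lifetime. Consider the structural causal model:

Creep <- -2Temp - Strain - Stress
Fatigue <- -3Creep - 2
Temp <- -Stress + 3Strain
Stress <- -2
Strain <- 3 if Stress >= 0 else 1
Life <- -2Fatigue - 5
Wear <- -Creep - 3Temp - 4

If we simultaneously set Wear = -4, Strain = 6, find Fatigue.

The joint intervention fixes Wear = -4, Strain = 6, removing each variable's own equation.
Temp = -Stress + 3Strain  [with Stress=-2, Strain=6]  = 20
Creep = -2Temp - Strain - Stress  [with Temp=20, Strain=6, Stress=-2]  = -44
Fatigue = -3Creep - 2  [with Creep=-44]  = 130

130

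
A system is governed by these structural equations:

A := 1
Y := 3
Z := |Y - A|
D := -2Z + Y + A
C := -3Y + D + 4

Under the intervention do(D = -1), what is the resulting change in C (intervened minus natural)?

-1

Intervening sets D = -1 and removes its equation (D := -2Z + Y + A).
C = -3Y + D + 4  [with Y=3, D=-1]  = -6
Without intervention: Z = |Y - A|  [with Y=3, A=1]  = 2; D = -2Z + Y + A  [with Z=2, Y=3, A=1]  = 0; C = -3Y + D + 4  [with Y=3, D=0]  = -5.
Change = -6 − (-5) = -1.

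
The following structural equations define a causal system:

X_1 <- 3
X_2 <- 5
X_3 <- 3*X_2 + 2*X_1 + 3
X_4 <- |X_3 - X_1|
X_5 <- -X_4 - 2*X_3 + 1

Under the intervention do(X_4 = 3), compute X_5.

-50

Intervening sets X_4 = 3 and removes its equation (X_4 <- |X_3 - X_1|).
X_3 = 3*X_2 + 2*X_1 + 3  [with X_2=5, X_1=3]  = 24
X_5 = -X_4 - 2*X_3 + 1  [with X_4=3, X_3=24]  = -50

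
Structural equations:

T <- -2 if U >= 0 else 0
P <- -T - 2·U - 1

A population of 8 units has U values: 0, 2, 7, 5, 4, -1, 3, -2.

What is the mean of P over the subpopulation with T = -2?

Observing T=-2 restricts to units where T's equation naturally yields -2: U ∈ {0, 2, 7, 5, 4, 3}. In that subpopulation P = 1, -3, -13, -9, -7, -5, mean -6.

-6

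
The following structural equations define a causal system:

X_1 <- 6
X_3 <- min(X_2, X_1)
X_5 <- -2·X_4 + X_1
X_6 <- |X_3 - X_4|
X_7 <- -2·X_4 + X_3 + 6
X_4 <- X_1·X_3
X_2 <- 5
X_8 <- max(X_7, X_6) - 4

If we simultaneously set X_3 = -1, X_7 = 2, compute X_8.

Under do(X_3 = -1, X_7 = 2), each intervened variable's structural equation is replaced by its fixed value.
X_4 = X_1·X_3  [with X_1=6, X_3=-1]  = -6
X_6 = |X_3 - X_4|  [with X_3=-1, X_4=-6]  = 5
X_8 = max(X_7, X_6) - 4  [with X_7=2, X_6=5]  = 1

1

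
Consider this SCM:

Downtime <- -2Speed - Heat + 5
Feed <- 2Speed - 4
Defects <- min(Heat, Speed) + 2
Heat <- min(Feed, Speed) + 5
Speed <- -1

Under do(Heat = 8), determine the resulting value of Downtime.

-1

do(Heat=8) replaces the equation Heat <- min(Feed, Speed) + 5 with the constant Heat = 8.
Downtime = -2Speed - Heat + 5  [with Speed=-1, Heat=8]  = -1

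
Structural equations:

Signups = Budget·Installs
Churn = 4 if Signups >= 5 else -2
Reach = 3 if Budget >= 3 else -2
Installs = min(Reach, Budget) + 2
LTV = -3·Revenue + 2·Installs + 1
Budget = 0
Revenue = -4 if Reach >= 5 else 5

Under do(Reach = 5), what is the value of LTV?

Under do(Reach=5), the mechanism Reach = 3 if Budget >= 3 else -2 is discarded; Reach is fixed at 5.
Installs = min(Reach, Budget) + 2  [with Reach=5, Budget=0]  = 2
Revenue = -4 if Reach >= 5 else 5  [with Reach=5]  = -4
LTV = -3·Revenue + 2·Installs + 1  [with Revenue=-4, Installs=2]  = 17

17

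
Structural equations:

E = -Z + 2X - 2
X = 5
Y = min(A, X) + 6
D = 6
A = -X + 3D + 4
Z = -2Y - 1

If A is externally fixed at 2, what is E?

The intervention breaks the incoming arrows to A: A = -X + 3D + 4 no longer applies, and A = 2.
Y = min(A, X) + 6  [with A=2, X=5]  = 8
Z = -2Y - 1  [with Y=8]  = -17
E = -Z + 2X - 2  [with Z=-17, X=5]  = 25

25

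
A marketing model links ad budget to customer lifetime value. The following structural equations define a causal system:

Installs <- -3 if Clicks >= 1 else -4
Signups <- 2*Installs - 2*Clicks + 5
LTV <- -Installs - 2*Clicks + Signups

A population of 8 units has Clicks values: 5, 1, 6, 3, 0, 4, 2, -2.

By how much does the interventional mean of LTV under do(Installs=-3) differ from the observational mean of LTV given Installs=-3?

Under do(Installs=-3), Installs's equation is replaced by Installs=-3 for every unit. Per-unit LTV: -18, -2, -22, -10, 2, -14, -6, 10. Mean = -7.5.
E[LTV|Installs=-3] averages over only the 6 units with Installs=-3 (Clicks = 5, 1, 6, 3, 4, 2): LTV = -18, -2, -22, -10, -14, -6, mean -12.
Difference = -7.5 − (-12) = 4.5.

4.5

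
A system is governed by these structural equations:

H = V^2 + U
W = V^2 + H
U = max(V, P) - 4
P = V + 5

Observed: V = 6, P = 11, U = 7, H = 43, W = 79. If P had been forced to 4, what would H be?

Under do(P=4), the mechanism P = V + 5 is discarded; P is fixed at 4.
U = max(V, P) - 4  [with V=6, P=4]  = 2
H = V^2 + U  [with V=6, U=2]  = 38

38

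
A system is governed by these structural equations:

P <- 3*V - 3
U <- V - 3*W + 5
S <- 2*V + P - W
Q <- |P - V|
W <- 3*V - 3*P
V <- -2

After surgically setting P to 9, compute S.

do(P=9) replaces the equation P <- 3*V - 3 with the constant P = 9.
W = 3*V - 3*P  [with V=-2, P=9]  = -33
S = 2*V + P - W  [with V=-2, P=9, W=-33]  = 38

38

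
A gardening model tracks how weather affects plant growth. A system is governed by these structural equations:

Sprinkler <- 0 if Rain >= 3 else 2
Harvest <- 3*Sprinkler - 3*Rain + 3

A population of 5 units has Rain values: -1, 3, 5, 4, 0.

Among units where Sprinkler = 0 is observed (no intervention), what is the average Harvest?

Observing Sprinkler=0 restricts to units where Sprinkler's equation naturally yields 0: Rain ∈ {3, 5, 4}. In that subpopulation Harvest = -6, -12, -9, mean -9.

-9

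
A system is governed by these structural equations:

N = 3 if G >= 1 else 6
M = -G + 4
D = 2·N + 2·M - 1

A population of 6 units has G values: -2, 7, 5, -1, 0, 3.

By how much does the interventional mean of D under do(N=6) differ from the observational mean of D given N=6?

-6

The intervention sets N=6 in all 6 units regardless of G. Recomputing D per unit gives 23, 5, 9, 21, 19, 13; average 15.
Conditioning on N=6 selects the 3 unit(s) with G ∈ {-2, -1, 0}. Their D values: 23, 21, 19. Mean = 21.
Difference = 15 − 21 = -6.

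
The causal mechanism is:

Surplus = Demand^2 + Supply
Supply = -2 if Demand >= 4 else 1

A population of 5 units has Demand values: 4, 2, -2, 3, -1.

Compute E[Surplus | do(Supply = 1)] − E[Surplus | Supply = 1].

Every unit gets Supply=1 under the intervention. Surplus values become 17, 5, 5, 10, 2; E[Surplus|do(Supply=1)] = 7.8.
E[Surplus|Supply=1] averages over only the 4 units with Supply=1 (Demand = 2, -2, 3, -1): Surplus = 5, 5, 10, 2, mean 5.5.
Difference = 7.8 − 5.5 = 2.3.

2.3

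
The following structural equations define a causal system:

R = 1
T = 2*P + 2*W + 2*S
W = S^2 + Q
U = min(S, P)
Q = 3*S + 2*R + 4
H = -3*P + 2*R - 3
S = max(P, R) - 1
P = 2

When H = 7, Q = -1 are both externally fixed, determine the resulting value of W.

0

Setting H = 7, Q = -1 by intervention discards those variables' equations.
S = max(P, R) - 1  [with P=2, R=1]  = 1
W = S^2 + Q  [with S=1, Q=-1]  = 0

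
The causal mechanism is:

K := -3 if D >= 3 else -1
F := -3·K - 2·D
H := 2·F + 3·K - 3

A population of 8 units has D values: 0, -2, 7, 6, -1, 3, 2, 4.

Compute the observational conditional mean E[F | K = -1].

3.5

Observing K=-1 restricts to units where K's equation naturally yields -1: D ∈ {0, -2, -1, 2}. In that subpopulation F = 3, 7, 5, -1, mean 3.5.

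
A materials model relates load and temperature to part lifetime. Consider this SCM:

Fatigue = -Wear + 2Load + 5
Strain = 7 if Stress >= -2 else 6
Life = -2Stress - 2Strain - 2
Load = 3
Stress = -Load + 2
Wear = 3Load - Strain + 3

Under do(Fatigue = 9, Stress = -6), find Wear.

Setting Fatigue = 9, Stress = -6 by intervention discards those variables' equations.
Strain = 7 if Stress >= -2 else 6  [with Stress=-6]  = 6
Wear = 3Load - Strain + 3  [with Load=3, Strain=6]  = 6

6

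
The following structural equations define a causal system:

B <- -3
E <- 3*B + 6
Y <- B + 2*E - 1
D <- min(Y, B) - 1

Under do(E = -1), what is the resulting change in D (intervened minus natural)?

Under do(E=-1), the mechanism E <- 3*B + 6 is discarded; E is fixed at -1.
Y = B + 2*E - 1  [with B=-3, E=-1]  = -6
D = min(Y, B) - 1  [with Y=-6, B=-3]  = -7
Without intervention: E = 3*B + 6  [with B=-3]  = -3; Y = B + 2*E - 1  [with B=-3, E=-3]  = -10; D = min(Y, B) - 1  [with Y=-10, B=-3]  = -11.
Change = -7 − (-11) = 4.

4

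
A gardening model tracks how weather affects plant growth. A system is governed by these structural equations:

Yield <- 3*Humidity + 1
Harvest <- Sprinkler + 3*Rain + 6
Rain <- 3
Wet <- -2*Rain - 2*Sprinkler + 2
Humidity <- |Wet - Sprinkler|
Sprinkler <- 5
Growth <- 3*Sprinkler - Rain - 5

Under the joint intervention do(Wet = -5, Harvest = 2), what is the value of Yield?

31

Under do(Wet = -5, Harvest = 2), each intervened variable's structural equation is replaced by its fixed value.
Humidity = |Wet - Sprinkler|  [with Wet=-5, Sprinkler=5]  = 10
Yield = 3*Humidity + 1  [with Humidity=10]  = 31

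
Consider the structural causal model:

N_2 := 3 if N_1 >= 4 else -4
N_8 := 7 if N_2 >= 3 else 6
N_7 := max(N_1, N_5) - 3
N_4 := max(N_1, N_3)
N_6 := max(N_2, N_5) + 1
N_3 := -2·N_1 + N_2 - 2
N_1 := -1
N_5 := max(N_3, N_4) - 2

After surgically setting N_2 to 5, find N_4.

Under do(N_2=5), the mechanism N_2 := 3 if N_1 >= 4 else -4 is discarded; N_2 is fixed at 5.
N_3 = -2·N_1 + N_2 - 2  [with N_1=-1, N_2=5]  = 5
N_4 = max(N_1, N_3)  [with N_1=-1, N_3=5]  = 5

5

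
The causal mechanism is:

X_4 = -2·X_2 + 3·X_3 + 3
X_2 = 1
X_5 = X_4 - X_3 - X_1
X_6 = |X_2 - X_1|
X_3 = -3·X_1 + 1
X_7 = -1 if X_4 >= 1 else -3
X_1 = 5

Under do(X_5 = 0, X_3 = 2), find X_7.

The joint intervention fixes X_5 = 0, X_3 = 2, removing each variable's own equation.
X_4 = -2·X_2 + 3·X_3 + 3  [with X_2=1, X_3=2]  = 7
X_7 = -1 if X_4 >= 1 else -3  [with X_4=7]  = -1

-1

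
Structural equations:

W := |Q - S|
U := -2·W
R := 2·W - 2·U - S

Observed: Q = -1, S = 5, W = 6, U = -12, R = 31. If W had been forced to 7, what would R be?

do(W=7) replaces the equation W := |Q - S| with the constant W = 7.
U = -2·W  [with W=7]  = -14
R = 2·W - 2·U - S  [with W=7, U=-14, S=5]  = 37

37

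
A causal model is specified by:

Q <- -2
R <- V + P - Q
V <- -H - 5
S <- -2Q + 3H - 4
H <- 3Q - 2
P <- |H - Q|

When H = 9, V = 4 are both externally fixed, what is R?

Setting H = 9, V = 4 by intervention discards those variables' equations.
P = |H - Q|  [with H=9, Q=-2]  = 11
R = V + P - Q  [with V=4, P=11, Q=-2]  = 17

17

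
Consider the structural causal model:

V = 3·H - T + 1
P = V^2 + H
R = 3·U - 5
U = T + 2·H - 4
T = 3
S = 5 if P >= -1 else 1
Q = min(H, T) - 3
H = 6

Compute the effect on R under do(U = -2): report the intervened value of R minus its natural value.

-39

do(U=-2) replaces the equation U = T + 2·H - 4 with the constant U = -2.
R = 3·U - 5  [with U=-2]  = -11
Without intervention: U = T + 2·H - 4  [with T=3, H=6]  = 11; R = 3·U - 5  [with U=11]  = 28.
Change = -11 − 28 = -39.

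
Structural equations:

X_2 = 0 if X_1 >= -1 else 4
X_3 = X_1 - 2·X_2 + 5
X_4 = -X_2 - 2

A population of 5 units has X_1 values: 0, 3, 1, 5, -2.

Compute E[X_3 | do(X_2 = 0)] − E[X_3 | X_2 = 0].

do(X_2=0) breaks X_2's dependence on X_1. With X_2=0 fixed, X_3 across the units is 5, 8, 6, 10, 3, mean 6.4.
Conditioning on X_2=0 selects the 4 unit(s) with X_1 ∈ {0, 3, 1, 5}. Their X_3 values: 5, 8, 6, 10. Mean = 7.25.
Difference = 6.4 − 7.25 = -0.85.

-0.85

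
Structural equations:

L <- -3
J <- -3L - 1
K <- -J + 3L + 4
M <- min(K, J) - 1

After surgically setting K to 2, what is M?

1

The intervention breaks the incoming arrows to K: K <- -J + 3L + 4 no longer applies, and K = 2.
J = -3L - 1  [with L=-3]  = 8
M = min(K, J) - 1  [with K=2, J=8]  = 1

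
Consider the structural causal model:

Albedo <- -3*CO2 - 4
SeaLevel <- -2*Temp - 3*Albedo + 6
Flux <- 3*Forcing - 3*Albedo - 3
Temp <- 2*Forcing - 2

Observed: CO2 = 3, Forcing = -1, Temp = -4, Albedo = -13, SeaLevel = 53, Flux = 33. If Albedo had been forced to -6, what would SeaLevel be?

32

Intervening sets Albedo = -6 and removes its equation (Albedo <- -3*CO2 - 4).
Temp = 2*Forcing - 2  [with Forcing=-1]  = -4
SeaLevel = -2*Temp - 3*Albedo + 6  [with Temp=-4, Albedo=-6]  = 32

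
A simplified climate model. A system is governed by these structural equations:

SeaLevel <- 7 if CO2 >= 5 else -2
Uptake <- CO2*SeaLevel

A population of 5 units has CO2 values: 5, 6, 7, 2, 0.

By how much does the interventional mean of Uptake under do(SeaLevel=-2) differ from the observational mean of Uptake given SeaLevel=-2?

-6

Every unit gets SeaLevel=-2 under the intervention. Uptake values become -10, -12, -14, -4, 0; E[Uptake|do(SeaLevel=-2)] = -8.
E[Uptake|SeaLevel=-2] averages over only the 2 units with SeaLevel=-2 (CO2 = 2, 0): Uptake = -4, 0, mean -2.
Difference = -8 − (-2) = -6.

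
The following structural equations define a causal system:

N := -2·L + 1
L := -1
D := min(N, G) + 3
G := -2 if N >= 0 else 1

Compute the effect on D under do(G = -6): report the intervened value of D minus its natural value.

The intervention breaks the incoming arrows to G: G := -2 if N >= 0 else 1 no longer applies, and G = -6.
N = -2·L + 1  [with L=-1]  = 3
D = min(N, G) + 3  [with N=3, G=-6]  = -3
Without intervention: N = -2·L + 1  [with L=-1]  = 3; G = -2 if N >= 0 else 1  [with N=3]  = -2; D = min(N, G) + 3  [with N=3, G=-2]  = 1.
Change = -3 − 1 = -4.

-4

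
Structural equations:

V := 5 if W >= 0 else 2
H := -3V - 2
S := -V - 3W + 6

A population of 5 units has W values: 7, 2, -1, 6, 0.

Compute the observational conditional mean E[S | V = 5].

-10.25

E[S|V=5] averages over only the 4 units with V=5 (W = 7, 2, 6, 0): S = -20, -5, -17, 1, mean -10.25.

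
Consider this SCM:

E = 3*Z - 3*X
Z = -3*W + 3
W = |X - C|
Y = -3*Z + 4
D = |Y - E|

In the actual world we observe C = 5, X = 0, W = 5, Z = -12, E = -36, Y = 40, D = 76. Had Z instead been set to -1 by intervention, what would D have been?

The intervention breaks the incoming arrows to Z: Z = -3*W + 3 no longer applies, and Z = -1.
E = 3*Z - 3*X  [with Z=-1, X=0]  = -3
Y = -3*Z + 4  [with Z=-1]  = 7
D = |Y - E|  [with Y=7, E=-3]  = 10

10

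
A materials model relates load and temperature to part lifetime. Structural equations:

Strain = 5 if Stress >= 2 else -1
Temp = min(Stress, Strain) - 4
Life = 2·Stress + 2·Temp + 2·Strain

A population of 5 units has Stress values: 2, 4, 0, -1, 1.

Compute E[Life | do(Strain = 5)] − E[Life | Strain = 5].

do(Strain=5) breaks Strain's dependence on Stress. With Strain=5 fixed, Life across the units is 10, 18, 2, -2, 6, mean 6.8.
Conditioning on Strain=5 selects the 2 unit(s) with Stress ∈ {2, 4}. Their Life values: 10, 18. Mean = 14.
Difference = 6.8 − 14 = -7.2.

-7.2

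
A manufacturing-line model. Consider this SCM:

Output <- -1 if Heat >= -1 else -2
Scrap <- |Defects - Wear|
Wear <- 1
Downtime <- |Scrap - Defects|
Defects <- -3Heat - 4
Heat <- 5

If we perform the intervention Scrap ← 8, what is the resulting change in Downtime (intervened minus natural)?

-12

Under do(Scrap=8), the mechanism Scrap <- |Defects - Wear| is discarded; Scrap is fixed at 8.
Defects = -3Heat - 4  [with Heat=5]  = -19
Downtime = |Scrap - Defects|  [with Scrap=8, Defects=-19]  = 27
Without intervention: Defects = -3Heat - 4  [with Heat=5]  = -19; Scrap = |Defects - Wear|  [with Defects=-19, Wear=1]  = 20; Downtime = |Scrap - Defects|  [with Scrap=20, Defects=-19]  = 39.
Change = 27 − 39 = -12.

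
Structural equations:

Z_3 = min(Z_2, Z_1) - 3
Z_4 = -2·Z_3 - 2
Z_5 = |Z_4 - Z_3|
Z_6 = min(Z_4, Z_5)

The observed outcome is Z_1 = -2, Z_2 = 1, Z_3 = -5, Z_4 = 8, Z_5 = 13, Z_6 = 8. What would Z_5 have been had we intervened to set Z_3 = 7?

do(Z_3=7) replaces the equation Z_3 = min(Z_2, Z_1) - 3 with the constant Z_3 = 7.
Z_4 = -2·Z_3 - 2  [with Z_3=7]  = -16
Z_5 = |Z_4 - Z_3|  [with Z_4=-16, Z_3=7]  = 23

23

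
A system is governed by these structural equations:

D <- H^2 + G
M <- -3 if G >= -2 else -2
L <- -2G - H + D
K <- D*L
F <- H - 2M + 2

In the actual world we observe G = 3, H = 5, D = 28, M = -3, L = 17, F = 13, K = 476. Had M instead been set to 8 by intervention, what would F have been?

Under do(M=8), the mechanism M <- -3 if G >= -2 else -2 is discarded; M is fixed at 8.
F = H - 2M + 2  [with H=5, M=8]  = -9

-9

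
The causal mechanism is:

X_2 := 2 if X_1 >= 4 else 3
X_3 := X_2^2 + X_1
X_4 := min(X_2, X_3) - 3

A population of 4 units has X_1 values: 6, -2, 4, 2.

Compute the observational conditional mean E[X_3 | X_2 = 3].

9

Conditioning on X_2=3 selects the 2 unit(s) with X_1 ∈ {-2, 2}. Their X_3 values: 7, 11. Mean = 9.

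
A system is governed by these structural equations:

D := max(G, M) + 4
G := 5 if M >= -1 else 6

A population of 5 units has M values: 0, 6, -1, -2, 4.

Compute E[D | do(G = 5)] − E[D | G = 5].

Under do(G=5), G's equation is replaced by G=5 for every unit. Per-unit D: 9, 10, 9, 9, 9. Mean = 9.2.
Observing G=5 restricts to units where G's equation naturally yields 5: M ∈ {0, 6, -1, 4}. In that subpopulation D = 9, 10, 9, 9, mean 9.25.
Difference = 9.2 − 9.25 = -0.05.

-0.05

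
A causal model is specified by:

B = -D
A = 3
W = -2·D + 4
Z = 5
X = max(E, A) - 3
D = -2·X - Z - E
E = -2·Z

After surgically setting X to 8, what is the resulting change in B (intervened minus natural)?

The intervention breaks the incoming arrows to X: X = max(E, A) - 3 no longer applies, and X = 8.
E = -2·Z  [with Z=5]  = -10
D = -2·X - Z - E  [with X=8, Z=5, E=-10]  = -11
B = -D  [with D=-11]  = 11
Without intervention: E = -2·Z  [with Z=5]  = -10; X = max(E, A) - 3  [with E=-10, A=3]  = 0; D = -2·X - Z - E  [with X=0, Z=5, E=-10]  = 5; B = -D  [with D=5]  = -5.
Change = 11 − (-5) = 16.

16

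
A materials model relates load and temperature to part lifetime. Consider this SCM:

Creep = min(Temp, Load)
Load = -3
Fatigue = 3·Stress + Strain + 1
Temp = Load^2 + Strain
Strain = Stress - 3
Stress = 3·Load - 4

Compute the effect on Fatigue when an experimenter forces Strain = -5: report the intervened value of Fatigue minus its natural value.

11

The intervention breaks the incoming arrows to Strain: Strain = Stress - 3 no longer applies, and Strain = -5.
Stress = 3·Load - 4  [with Load=-3]  = -13
Fatigue = 3·Stress + Strain + 1  [with Stress=-13, Strain=-5]  = -43
Without intervention: Stress = 3·Load - 4  [with Load=-3]  = -13; Strain = Stress - 3  [with Stress=-13]  = -16; Fatigue = 3·Stress + Strain + 1  [with Stress=-13, Strain=-16]  = -54.
Change = -43 − (-54) = 11.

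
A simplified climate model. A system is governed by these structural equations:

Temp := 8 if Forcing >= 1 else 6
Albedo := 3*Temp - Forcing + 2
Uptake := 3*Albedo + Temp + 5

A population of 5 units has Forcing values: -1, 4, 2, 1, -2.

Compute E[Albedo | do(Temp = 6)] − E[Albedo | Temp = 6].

Every unit gets Temp=6 under the intervention. Albedo values become 21, 16, 18, 19, 22; E[Albedo|do(Temp=6)] = 19.2.
E[Albedo|Temp=6] averages over only the 2 units with Temp=6 (Forcing = -1, -2): Albedo = 21, 22, mean 21.5.
Difference = 19.2 − 21.5 = -2.3.

-2.3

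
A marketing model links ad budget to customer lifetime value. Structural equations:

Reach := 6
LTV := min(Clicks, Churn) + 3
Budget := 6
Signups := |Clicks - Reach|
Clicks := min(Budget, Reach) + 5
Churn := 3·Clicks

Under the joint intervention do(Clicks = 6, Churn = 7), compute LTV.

9

Setting Clicks = 6, Churn = 7 by intervention discards those variables' equations.
LTV = min(Clicks, Churn) + 3  [with Clicks=6, Churn=7]  = 9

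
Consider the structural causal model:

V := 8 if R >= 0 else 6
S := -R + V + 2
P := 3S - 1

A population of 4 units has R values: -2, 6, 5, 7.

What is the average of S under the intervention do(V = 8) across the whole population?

6

Every unit gets V=8 under the intervention. S values become 12, 4, 5, 3; E[S|do(V=8)] = 6.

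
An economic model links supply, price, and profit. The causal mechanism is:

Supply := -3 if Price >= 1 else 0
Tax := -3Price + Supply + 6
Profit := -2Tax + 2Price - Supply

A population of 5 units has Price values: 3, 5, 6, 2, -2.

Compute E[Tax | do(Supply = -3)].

-5.4

do(Supply=-3) breaks Supply's dependence on Price. With Supply=-3 fixed, Tax across the units is -6, -12, -15, -3, 9, mean -5.4.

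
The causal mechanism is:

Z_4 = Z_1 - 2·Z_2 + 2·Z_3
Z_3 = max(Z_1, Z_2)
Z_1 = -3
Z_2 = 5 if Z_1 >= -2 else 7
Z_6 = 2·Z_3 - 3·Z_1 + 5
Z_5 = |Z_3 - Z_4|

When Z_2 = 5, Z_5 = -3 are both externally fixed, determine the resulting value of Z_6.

Setting Z_2 = 5, Z_5 = -3 by intervention discards those variables' equations.
Z_3 = max(Z_1, Z_2)  [with Z_1=-3, Z_2=5]  = 5
Z_6 = 2·Z_3 - 3·Z_1 + 5  [with Z_3=5, Z_1=-3]  = 24

24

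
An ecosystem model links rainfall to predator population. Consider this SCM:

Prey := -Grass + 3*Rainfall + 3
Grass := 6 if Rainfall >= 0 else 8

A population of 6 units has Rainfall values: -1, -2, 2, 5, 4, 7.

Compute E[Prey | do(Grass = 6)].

Under do(Grass=6), Grass's equation is replaced by Grass=6 for every unit. Per-unit Prey: -6, -9, 3, 12, 9, 18. Mean = 4.5.

4.5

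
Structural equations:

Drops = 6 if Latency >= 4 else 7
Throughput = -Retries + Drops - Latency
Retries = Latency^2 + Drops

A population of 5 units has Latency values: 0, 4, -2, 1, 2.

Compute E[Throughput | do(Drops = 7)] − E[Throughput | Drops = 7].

-3.5

do(Drops=7) breaks Drops's dependence on Latency. With Drops=7 fixed, Throughput across the units is 0, -20, -2, -2, -6, mean -6.
Observing Drops=7 restricts to units where Drops's equation naturally yields 7: Latency ∈ {0, -2, 1, 2}. In that subpopulation Throughput = 0, -2, -2, -6, mean -2.5.
Difference = -6 − (-2.5) = -3.5.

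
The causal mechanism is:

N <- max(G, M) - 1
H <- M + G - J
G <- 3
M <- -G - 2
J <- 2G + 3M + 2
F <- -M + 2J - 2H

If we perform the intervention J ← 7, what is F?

37

The intervention breaks the incoming arrows to J: J <- 2G + 3M + 2 no longer applies, and J = 7.
M = -G - 2  [with G=3]  = -5
H = M + G - J  [with M=-5, G=3, J=7]  = -9
F = -M + 2J - 2H  [with M=-5, J=7, H=-9]  = 37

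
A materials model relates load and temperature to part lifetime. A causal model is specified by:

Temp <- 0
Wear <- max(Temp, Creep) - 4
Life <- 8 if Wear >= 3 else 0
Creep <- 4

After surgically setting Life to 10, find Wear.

0

Under do(Life=10), the mechanism Life <- 8 if Wear >= 3 else 0 is discarded; Life is fixed at 10.
Since Wear is not a descendant of the intervened variable, it is unaffected.
Wear = max(Temp, Creep) - 4  [with Temp=0, Creep=4]  = 0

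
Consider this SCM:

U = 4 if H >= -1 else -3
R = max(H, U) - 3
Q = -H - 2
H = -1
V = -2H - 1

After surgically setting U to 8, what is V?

1

do(U=8) replaces the equation U = 4 if H >= -1 else -3 with the constant U = 8.
V is not downstream of the intervention, so its value is determined by the original equations.
V = -2H - 1  [with H=-1]  = 1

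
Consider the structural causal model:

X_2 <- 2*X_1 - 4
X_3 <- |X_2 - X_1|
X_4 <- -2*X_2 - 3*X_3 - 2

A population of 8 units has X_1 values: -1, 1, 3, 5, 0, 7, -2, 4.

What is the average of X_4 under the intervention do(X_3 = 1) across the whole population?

Every unit gets X_3=1 under the intervention. X_4 values become 7, -1, -9, -17, 3, -25, 11, -13; E[X_4|do(X_3=1)] = -5.5.

-5.5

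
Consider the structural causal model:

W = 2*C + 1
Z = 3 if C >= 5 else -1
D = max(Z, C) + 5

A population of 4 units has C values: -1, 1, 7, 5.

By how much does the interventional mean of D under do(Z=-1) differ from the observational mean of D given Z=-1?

do(Z=-1) breaks Z's dependence on C. With Z=-1 fixed, D across the units is 4, 6, 12, 10, mean 8.
E[D|Z=-1] averages over only the 2 units with Z=-1 (C = -1, 1): D = 4, 6, mean 5.
Difference = 8 − 5 = 3.

3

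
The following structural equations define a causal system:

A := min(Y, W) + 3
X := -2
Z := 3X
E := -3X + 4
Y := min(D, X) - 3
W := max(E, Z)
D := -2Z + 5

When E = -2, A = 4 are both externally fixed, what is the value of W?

Under do(E = -2, A = 4), each intervened variable's structural equation is replaced by its fixed value.
Z = 3X  [with X=-2]  = -6
W = max(E, Z)  [with E=-2, Z=-6]  = -2

-2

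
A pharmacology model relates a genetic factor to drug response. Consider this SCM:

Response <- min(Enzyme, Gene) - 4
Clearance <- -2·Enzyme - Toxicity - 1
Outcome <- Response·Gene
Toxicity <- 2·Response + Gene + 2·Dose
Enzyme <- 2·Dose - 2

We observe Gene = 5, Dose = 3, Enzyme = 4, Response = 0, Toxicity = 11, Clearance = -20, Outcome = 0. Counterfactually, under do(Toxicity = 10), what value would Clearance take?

-19

The intervention breaks the incoming arrows to Toxicity: Toxicity <- 2·Response + Gene + 2·Dose no longer applies, and Toxicity = 10.
Enzyme = 2·Dose - 2  [with Dose=3]  = 4
Clearance = -2·Enzyme - Toxicity - 1  [with Enzyme=4, Toxicity=10]  = -19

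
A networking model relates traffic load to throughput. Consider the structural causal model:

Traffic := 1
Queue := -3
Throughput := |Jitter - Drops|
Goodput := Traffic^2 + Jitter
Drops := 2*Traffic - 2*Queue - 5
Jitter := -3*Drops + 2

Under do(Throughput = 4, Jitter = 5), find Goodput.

6

Setting Throughput = 4, Jitter = 5 by intervention discards those variables' equations.
Goodput = Traffic^2 + Jitter  [with Traffic=1, Jitter=5]  = 6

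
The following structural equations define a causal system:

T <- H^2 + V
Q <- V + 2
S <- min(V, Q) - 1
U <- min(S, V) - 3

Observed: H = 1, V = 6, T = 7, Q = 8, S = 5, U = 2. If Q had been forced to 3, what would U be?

-1

Under do(Q=3), the mechanism Q <- V + 2 is discarded; Q is fixed at 3.
S = min(V, Q) - 1  [with V=6, Q=3]  = 2
U = min(S, V) - 3  [with S=2, V=6]  = -1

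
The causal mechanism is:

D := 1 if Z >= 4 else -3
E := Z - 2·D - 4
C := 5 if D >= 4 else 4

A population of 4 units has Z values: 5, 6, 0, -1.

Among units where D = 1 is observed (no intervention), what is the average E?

-0.5

Conditioning on D=1 selects the 2 unit(s) with Z ∈ {5, 6}. Their E values: -1, 0. Mean = -0.5.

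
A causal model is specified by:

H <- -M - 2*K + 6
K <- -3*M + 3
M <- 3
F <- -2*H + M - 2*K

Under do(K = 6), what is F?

9

Under do(K=6), the mechanism K <- -3*M + 3 is discarded; K is fixed at 6.
H = -M - 2*K + 6  [with M=3, K=6]  = -9
F = -2*H + M - 2*K  [with H=-9, M=3, K=6]  = 9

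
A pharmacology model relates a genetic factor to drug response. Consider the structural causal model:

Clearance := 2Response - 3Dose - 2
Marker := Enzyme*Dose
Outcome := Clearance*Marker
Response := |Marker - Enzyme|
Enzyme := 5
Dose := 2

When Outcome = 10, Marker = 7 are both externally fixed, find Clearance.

-4

Under do(Outcome = 10, Marker = 7), each intervened variable's structural equation is replaced by its fixed value.
Response = |Marker - Enzyme|  [with Marker=7, Enzyme=5]  = 2
Clearance = 2Response - 3Dose - 2  [with Response=2, Dose=2]  = -4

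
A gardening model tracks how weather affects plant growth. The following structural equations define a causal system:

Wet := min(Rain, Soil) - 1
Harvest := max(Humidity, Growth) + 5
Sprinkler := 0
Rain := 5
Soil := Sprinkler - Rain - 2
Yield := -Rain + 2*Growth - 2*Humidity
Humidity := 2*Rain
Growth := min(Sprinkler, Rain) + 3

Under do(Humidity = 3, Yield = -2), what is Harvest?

8

The joint intervention fixes Humidity = 3, Yield = -2, removing each variable's own equation.
Growth = min(Sprinkler, Rain) + 3  [with Sprinkler=0, Rain=5]  = 3
Harvest = max(Humidity, Growth) + 5  [with Humidity=3, Growth=3]  = 8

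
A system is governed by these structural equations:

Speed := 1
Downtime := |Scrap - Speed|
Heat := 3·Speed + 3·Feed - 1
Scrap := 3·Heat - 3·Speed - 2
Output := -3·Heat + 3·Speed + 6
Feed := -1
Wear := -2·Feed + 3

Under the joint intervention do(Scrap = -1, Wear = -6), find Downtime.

2

Setting Scrap = -1, Wear = -6 by intervention discards those variables' equations.
Downtime = |Scrap - Speed|  [with Scrap=-1, Speed=1]  = 2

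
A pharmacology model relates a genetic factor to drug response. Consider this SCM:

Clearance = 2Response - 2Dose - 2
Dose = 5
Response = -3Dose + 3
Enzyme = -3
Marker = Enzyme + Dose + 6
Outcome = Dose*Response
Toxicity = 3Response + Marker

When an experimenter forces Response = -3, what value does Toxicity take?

-1

Intervening sets Response = -3 and removes its equation (Response = -3Dose + 3).
Marker = Enzyme + Dose + 6  [with Enzyme=-3, Dose=5]  = 8
Toxicity = 3Response + Marker  [with Response=-3, Marker=8]  = -1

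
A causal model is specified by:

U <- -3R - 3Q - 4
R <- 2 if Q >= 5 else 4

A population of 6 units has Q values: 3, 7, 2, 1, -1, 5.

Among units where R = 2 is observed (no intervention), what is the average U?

-28

E[U|R=2] averages over only the 2 units with R=2 (Q = 7, 5): U = -31, -25, mean -28.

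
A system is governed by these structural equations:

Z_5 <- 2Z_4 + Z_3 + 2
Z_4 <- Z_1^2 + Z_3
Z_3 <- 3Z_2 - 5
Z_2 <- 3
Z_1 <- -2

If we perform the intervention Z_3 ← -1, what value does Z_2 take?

3

Under do(Z_3=-1), the mechanism Z_3 <- 3Z_2 - 5 is discarded; Z_3 is fixed at -1.
Since Z_2 is not a descendant of the intervened variable, it is unaffected.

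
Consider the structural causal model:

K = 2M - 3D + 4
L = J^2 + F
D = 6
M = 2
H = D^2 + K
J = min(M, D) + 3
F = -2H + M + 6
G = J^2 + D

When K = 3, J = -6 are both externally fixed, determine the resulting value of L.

The joint intervention fixes K = 3, J = -6, removing each variable's own equation.
H = D^2 + K  [with D=6, K=3]  = 39
F = -2H + M + 6  [with H=39, M=2]  = -70
L = J^2 + F  [with J=-6, F=-70]  = -34

-34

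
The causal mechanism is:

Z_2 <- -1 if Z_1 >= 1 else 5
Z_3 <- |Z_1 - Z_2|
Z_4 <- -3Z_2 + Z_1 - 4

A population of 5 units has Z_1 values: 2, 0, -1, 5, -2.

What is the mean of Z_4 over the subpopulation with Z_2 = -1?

2.5

E[Z_4|Z_2=-1] averages over only the 2 units with Z_2=-1 (Z_1 = 2, 5): Z_4 = 1, 4, mean 2.5.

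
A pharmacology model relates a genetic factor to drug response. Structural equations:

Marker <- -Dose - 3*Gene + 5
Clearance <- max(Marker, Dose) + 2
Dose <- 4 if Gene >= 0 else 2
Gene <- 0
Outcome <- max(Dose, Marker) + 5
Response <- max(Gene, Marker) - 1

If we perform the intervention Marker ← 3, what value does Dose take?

Under do(Marker=3), the mechanism Marker <- -Dose - 3*Gene + 5 is discarded; Marker is fixed at 3.
Since Dose is not a descendant of the intervened variable, it is unaffected.
Dose = 4 if Gene >= 0 else 2  [with Gene=0]  = 4

4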